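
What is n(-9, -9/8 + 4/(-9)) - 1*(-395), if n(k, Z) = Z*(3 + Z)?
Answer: 2036041/5184 ≈ 392.75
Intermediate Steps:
n(-9, -9/8 + 4/(-9)) - 1*(-395) = (-9/8 + 4/(-9))*(3 + (-9/8 + 4/(-9))) - 1*(-395) = (-9*1/8 + 4*(-1/9))*(3 + (-9*1/8 + 4*(-1/9))) + 395 = (-9/8 - 4/9)*(3 + (-9/8 - 4/9)) + 395 = -113*(3 - 113/72)/72 + 395 = -113/72*103/72 + 395 = -11639/5184 + 395 = 2036041/5184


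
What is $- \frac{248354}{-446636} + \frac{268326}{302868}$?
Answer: $\frac{1354600907}{939387167} \approx 1.442$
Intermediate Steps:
$- \frac{248354}{-446636} + \frac{268326}{302868} = \left(-248354\right) \left(- \frac{1}{446636}\right) + 268326 \cdot \frac{1}{302868} = \frac{124177}{223318} + \frac{14907}{16826} = \frac{1354600907}{939387167}$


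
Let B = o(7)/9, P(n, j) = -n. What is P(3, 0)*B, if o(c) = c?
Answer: -7/3 ≈ -2.3333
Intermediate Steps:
B = 7/9 ≈ 0.77778
P(3, 0)*B = -1*3*(7/9) = -3*7/9 = -7/3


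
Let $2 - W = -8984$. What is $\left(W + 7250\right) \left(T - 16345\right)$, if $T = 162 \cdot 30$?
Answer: $-186470460$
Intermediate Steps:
$T = 4860$
$W = 8986$ ($W = 2 - -8984 = 2 + 8984 = 8986$)
$\left(W + 7250\right) \left(T - 16345\right) = \left(8986 + 7250\right) \left(4860 - 16345\right) = 16236 \left(-11485\right) = -186470460$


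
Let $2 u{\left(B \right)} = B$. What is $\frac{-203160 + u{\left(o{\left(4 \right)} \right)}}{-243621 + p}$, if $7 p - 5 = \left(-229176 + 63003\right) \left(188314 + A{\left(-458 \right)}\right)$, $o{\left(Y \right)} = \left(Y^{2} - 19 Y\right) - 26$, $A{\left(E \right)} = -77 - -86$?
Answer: $\frac{129311}{2845082111} \approx 4.5451 \cdot 10^{-5}$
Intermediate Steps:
$A{\left(E \right)} = 9$ ($A{\left(E \right)} = -77 + 86 = 9$)
$o{\left(Y \right)} = -26 + Y^{2} - 19 Y$
$u{\left(B \right)} = \frac{B}{2}$
$p = - \frac{31294197874}{7}$ ($p = \frac{5}{7} + \frac{\left(-229176 + 63003\right) \left(188314 + 9\right)}{7} = \frac{5}{7} + \frac{\left(-166173\right) 188323}{7} = \frac{5}{7} + \frac{1}{7} \left(-31294197879\right) = \frac{5}{7} - 4470599697 = - \frac{31294197874}{7} \approx -4.4706 \cdot 10^{9}$)
$\frac{-203160 + u{\left(o{\left(4 \right)} \right)}}{-243621 + p} = \frac{-203160 + \frac{-26 + 4^{2} - 76}{2}}{-243621 - \frac{31294197874}{7}} = \frac{-203160 + \frac{-26 + 16 - 76}{2}}{- \frac{31295903221}{7}} = \left(-203160 + \frac{1}{2} \left(-86\right)\right) \left(- \frac{7}{31295903221}\right) = \left(-203160 - 43\right) \left(- \frac{7}{31295903221}\right) = \left(-203203\right) \left(- \frac{7}{31295903221}\right) = \frac{129311}{2845082111}$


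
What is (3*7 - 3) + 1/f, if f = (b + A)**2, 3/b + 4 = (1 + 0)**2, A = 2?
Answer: 19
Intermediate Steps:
b = -1 (b = 3/(-4 + (1 + 0)**2) = 3/(-4 + 1**2) = 3/(-4 + 1) = 3/(-3) = 3*(-1/3) = -1)
f = 1 (f = (-1 + 2)**2 = 1**2 = 1)
(3*7 - 3) + 1/f = (3*7 - 3) + 1/1 = (21 - 3) + 1 = 18 + 1 = 19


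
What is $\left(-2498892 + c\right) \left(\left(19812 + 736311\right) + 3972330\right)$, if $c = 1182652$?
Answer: $-6223778976720$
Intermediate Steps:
$\left(-2498892 + c\right) \left(\left(19812 + 736311\right) + 3972330\right) = \left(-2498892 + 1182652\right) \left(\left(19812 + 736311\right) + 3972330\right) = - 1316240 \left(756123 + 3972330\right) = \left(-1316240\right) 4728453 = -6223778976720$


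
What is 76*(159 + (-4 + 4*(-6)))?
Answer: 9956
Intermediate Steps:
76*(159 + (-4 + 4*(-6))) = 76*(159 + (-4 - 24)) = 76*(159 - 28) = 76*131 = 9956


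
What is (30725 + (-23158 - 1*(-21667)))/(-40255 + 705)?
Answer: -14617/19775 ≈ -0.73917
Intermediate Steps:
(30725 + (-23158 - 1*(-21667)))/(-40255 + 705) = (30725 + (-23158 + 21667))/(-39550) = (30725 - 1491)*(-1/39550) = 29234*(-1/39550) = -14617/19775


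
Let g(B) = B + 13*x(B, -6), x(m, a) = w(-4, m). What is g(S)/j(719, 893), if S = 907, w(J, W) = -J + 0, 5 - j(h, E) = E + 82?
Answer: -959/970 ≈ -0.98866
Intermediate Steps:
j(h, E) = -77 - E (j(h, E) = 5 - (E + 82) = 5 - (82 + E) = 5 + (-82 - E) = -77 - E)
w(J, W) = -J
x(m, a) = 4 (x(m, a) = -1*(-4) = 4)
g(B) = 52 + B (g(B) = B + 13*4 = B + 52 = 52 + B)
g(S)/j(719, 893) = (52 + 907)/(-77 - 1*893) = 959/(-77 - 893) = 959/(-970) = 959*(-1/970) = -959/970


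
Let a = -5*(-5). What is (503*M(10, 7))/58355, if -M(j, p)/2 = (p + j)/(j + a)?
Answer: -17102/2042425 ≈ -0.0083734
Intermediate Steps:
a = 25
M(j, p) = -2*(j + p)/(25 + j) (M(j, p) = -2*(p + j)/(j + 25) = -2*(j + p)/(25 + j))
(503*M(10, 7))/58355 = (503*(2*(-1*10 - 1*7)/(25 + 10)))/58355 = (503*(2*(-10 - 7)/35))*(1/58355) = (503*(2*(1/35)*(-17)))*(1/58355) = (503*(-34/35))*(1/58355) = -17102/35*1/58355 = -17102/2042425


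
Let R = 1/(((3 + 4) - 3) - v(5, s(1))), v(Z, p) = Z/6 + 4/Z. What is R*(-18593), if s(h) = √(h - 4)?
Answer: -557790/71 ≈ -7856.2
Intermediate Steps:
s(h) = √(-4 + h)
v(Z, p) = 4/Z + Z/6 (v(Z, p) = Z*(⅙) + 4/Z = Z/6 + 4/Z = 4/Z + Z/6)
R = 30/71 (R = 1/(((3 + 4) - 3) - (4/5 + (⅙)*5)) = 1/((7 - 3) - (4*(⅕) + ⅚)) = 1/(4 - (⅘ + ⅚)) = 1/(4 - 1*49/30) = 1/(4 - 49/30) = 1/(71/30) = 30/71 ≈ 0.42254)
R*(-18593) = (30/71)*(-18593) = -557790/71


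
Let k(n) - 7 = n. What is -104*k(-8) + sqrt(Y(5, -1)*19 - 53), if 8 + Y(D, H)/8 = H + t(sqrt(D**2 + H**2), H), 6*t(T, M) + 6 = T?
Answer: 104 + sqrt(-14157 + 228*sqrt(26))/3 ≈ 104.0 + 37.998*I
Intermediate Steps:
k(n) = 7 + n
t(T, M) = -1 + T/6
Y(D, H) = -72 + 8*H + 4*sqrt(D**2 + H**2)/3 (Y(D, H) = -64 + 8*(H + (-1 + sqrt(D**2 + H**2)/6)) = -64 + 8*(-1 + H + sqrt(D**2 + H**2)/6) = -64 + (-8 + 8*H + 4*sqrt(D**2 + H**2)/3) = -72 + 8*H + 4*sqrt(D**2 + H**2)/3)
-104*k(-8) + sqrt(Y(5, -1)*19 - 53) = -104*(7 - 8) + sqrt((-72 + 8*(-1) + 4*sqrt(5**2 + (-1)**2)/3)*19 - 53) = -104*(-1) + sqrt((-72 - 8 + 4*sqrt(25 + 1)/3)*19 - 53) = 104 + sqrt((-72 - 8 + 4*sqrt(26)/3)*19 - 53) = 104 + sqrt((-80 + 4*sqrt(26)/3)*19 - 53) = 104 + sqrt((-1520 + 76*sqrt(26)/3) - 53) = 104 + sqrt(-1573 + 76*sqrt(26)/3)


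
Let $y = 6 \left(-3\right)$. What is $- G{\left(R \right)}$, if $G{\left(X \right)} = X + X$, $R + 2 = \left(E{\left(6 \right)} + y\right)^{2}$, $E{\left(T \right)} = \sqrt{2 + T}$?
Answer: $-660 + 144 \sqrt{2} \approx -456.35$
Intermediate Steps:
$y = -18$
$R = -2 + \left(-18 + 2 \sqrt{2}\right)^{2}$ ($R = -2 + \left(\sqrt{2 + 6} - 18\right)^{2} = -2 + \left(\sqrt{8} - 18\right)^{2} = -2 + \left(2 \sqrt{2} - 18\right)^{2} = -2 + \left(-18 + 2 \sqrt{2}\right)^{2} \approx 228.18$)
$G{\left(X \right)} = 2 X$
$- G{\left(R \right)} = - 2 \left(330 - 72 \sqrt{2}\right) = - (660 - 144 \sqrt{2}) = -660 + 144 \sqrt{2}$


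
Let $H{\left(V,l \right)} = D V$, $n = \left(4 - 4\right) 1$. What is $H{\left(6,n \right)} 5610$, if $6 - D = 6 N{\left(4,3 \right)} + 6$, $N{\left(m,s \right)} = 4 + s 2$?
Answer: $-2019600$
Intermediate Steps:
$n = 0$ ($n = 0 \cdot 1 = 0$)
$N{\left(m,s \right)} = 4 + 2 s$
$D = -60$ ($D = 6 - \left(6 \left(4 + 2 \cdot 3\right) + 6\right) = 6 - \left(6 \left(4 + 6\right) + 6\right) = 6 - \left(6 \cdot 10 + 6\right) = 6 - \left(60 + 6\right) = 6 - 66 = -60$)
$H{\left(V,l \right)} = - 60 V$
$H{\left(6,n \right)} 5610 = \left(-60\right) 6 \cdot 5610 = \left(-360\right) 5610 = -2019600$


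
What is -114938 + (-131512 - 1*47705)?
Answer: -294155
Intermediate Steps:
-114938 + (-131512 - 1*47705) = -114938 + (-131512 - 47705) = -114938 - 179217 = -294155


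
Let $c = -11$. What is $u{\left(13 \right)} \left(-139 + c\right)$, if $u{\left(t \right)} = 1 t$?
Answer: $-1950$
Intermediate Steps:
$u{\left(t \right)} = t$
$u{\left(13 \right)} \left(-139 + c\right) = 13 \left(-139 - 11\right) = 13 \left(-150\right) = -1950$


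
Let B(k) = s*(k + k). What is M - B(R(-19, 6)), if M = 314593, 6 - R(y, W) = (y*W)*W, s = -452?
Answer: 938353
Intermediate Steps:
R(y, W) = 6 - y*W**2 (R(y, W) = 6 - y*W*W = 6 - W*y*W = 6 - y*W**2)
B(k) = -904*k (B(k) = -452*(k + k) = -904*k)
M - B(R(-19, 6)) = 314593 - (-904)*(6 - 1*(-19)*6**2) = 314593 - (-904)*(6 - 1*(-19)*36) = 314593 - (-904)*(6 + 684) = 314593 - (-904)*690 = 314593 - 1*(-623760) = 314593 + 623760 = 938353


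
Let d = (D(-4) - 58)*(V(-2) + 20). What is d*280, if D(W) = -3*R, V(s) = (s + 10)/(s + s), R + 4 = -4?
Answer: -171360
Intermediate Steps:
R = -8 (R = -4 - 4 = -8)
V(s) = (10 + s)/(2*s) (V(s) = (10 + s)/((2*s)) = (10 + s)*(1/(2*s)) = (10 + s)/(2*s))
D(W) = 24 (D(W) = -3*(-8) = 24)
d = -612 (d = (24 - 58)*((1/2)*(10 - 2)/(-2) + 20) = -34*((1/2)*(-1/2)*8 + 20) = -34*(-2 + 20) = -34*18 = -612)
d*280 = -612*280 = -171360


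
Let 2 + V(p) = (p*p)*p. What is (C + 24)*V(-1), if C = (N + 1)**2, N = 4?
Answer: -147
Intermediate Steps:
C = 25 (C = (4 + 1)**2 = 5**2 = 25)
V(p) = -2 + p**3 (V(p) = -2 + (p*p)*p = -2 + p**2*p = -2 + p**3)
(C + 24)*V(-1) = (25 + 24)*(-2 + (-1)**3) = 49*(-2 - 1) = 49*(-3) = -147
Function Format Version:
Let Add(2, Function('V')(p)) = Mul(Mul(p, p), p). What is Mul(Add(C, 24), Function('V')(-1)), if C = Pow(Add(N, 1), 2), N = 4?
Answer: -147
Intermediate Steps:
C = 25 (C = Pow(Add(4, 1), 2) = Pow(5, 2) = 25)
Function('V')(p) = Add(-2, Pow(p, 3)) (Function('V')(p) = Add(-2, Mul(Mul(p, p), p)) = Add(-2, Mul(Pow(p, 2), p)) = Add(-2, Pow(p, 3)))
Mul(Add(C, 24), Function('V')(-1)) = Mul(Add(25, 24), Add(-2, Pow(-1, 3))) = Mul(49, Add(-2, -1)) = Mul(49, -3) = -147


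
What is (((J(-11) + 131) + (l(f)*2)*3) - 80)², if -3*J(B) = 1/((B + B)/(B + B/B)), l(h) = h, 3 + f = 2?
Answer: 2190400/1089 ≈ 2011.4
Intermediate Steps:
f = -1 (f = -3 + 2 = -1)
J(B) = -(1 + B)/(6*B) (J(B) = -(B + B/B)/(B + B)/3 = -(B + 1)/(2*B)/3 = -(1 + B)/(2*B)/3 = -(1 + B)/(6*B))
(((J(-11) + 131) + (l(f)*2)*3) - 80)² = ((((⅙)*(-1 - 1*(-11))/(-11) + 131) - 1*2*3) - 80)² = ((((⅙)*(-1/11)*(-1 + 11) + 131) - 2*3) - 80)² = ((((⅙)*(-1/11)*10 + 131) - 6) - 80)² = (((-5/33 + 131) - 6) - 80)² = ((4318/33 - 6) - 80)² = (4120/33 - 80)² = (1480/33)² = 2190400/1089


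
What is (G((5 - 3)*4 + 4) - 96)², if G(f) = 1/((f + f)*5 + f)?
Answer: 160554241/17424 ≈ 9214.5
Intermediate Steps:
G(f) = 1/(11*f) (G(f) = 1/((2*f)*5 + f) = 1/(10*f + f) = 1/(11*f))
(G((5 - 3)*4 + 4) - 96)² = (1/(11*((5 - 3)*4 + 4)) - 96)² = (1/(11*(2*4 + 4)) - 96)² = (1/(11*(8 + 4)) - 96)² = ((1/11)/12 - 96)² = ((1/11)*(1/12) - 96)² = (1/132 - 96)² = (-12671/132)² = 160554241/17424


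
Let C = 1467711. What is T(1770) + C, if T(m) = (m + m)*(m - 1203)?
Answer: 3474891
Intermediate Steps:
T(m) = 2*m*(-1203 + m) (T(m) = (2*m)*(-1203 + m) = 2*m*(-1203 + m))
T(1770) + C = 2*1770*(-1203 + 1770) + 1467711 = 2*1770*567 + 1467711 = 2007180 + 1467711 = 3474891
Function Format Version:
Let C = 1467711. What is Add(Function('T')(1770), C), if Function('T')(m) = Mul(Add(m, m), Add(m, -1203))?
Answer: 3474891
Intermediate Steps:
Function('T')(m) = Mul(2, m, Add(-1203, m)) (Function('T')(m) = Mul(Mul(2, m), Add(-1203, m)) = Mul(2, m, Add(-1203, m)))
Add(Function('T')(1770), C) = Add(Mul(2, 1770, Add(-1203, 1770)), 1467711) = Add(Mul(2, 1770, 567), 1467711) = Add(2007180, 1467711) = 3474891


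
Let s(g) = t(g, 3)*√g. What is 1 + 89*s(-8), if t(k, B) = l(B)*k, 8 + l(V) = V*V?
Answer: 1 - 1424*I*√2 ≈ 1.0 - 2013.8*I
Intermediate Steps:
l(V) = -8 + V² (l(V) = -8 + V*V = -8 + V²)
t(k, B) = k*(-8 + B²) (t(k, B) = (-8 + B²)*k = k*(-8 + B²))
s(g) = g^(3/2) (s(g) = (g*(-8 + 3²))*√g = (g*(-8 + 9))*√g = (g*1)*√g = g*√g = g^(3/2))
1 + 89*s(-8) = 1 + 89*(-8)^(3/2) = 1 + 89*(-16*I*√2) = 1 - 1424*I*√2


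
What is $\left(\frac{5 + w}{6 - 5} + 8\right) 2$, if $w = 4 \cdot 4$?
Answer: $58$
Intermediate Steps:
$w = 16$
$\left(\frac{5 + w}{6 - 5} + 8\right) 2 = \left(\frac{5 + 16}{6 - 5} + 8\right) 2 = \left(\frac{21}{1} + 8\right) 2 = \left(21 \cdot 1 + 8\right) 2 = \left(21 + 8\right) 2 = 29 \cdot 2 = 58$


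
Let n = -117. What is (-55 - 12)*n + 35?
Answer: 7874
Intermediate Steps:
(-55 - 12)*n + 35 = (-55 - 12)*(-117) + 35 = -67*(-117) + 35 = 7839 + 35 = 7874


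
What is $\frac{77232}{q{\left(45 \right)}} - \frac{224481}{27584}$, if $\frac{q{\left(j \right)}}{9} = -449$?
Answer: $- \frac{1012498403}{37155648} \approx -27.25$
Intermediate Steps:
$q{\left(j \right)} = -4041$ ($q{\left(j \right)} = 9 \left(-449\right) = -4041$)
$\frac{77232}{q{\left(45 \right)}} - \frac{224481}{27584} = \frac{77232}{-4041} - \frac{224481}{27584} = 77232 \left(- \frac{1}{4041}\right) - \frac{224481}{27584} = - \frac{25744}{1347} - \frac{224481}{27584} = - \frac{1012498403}{37155648}$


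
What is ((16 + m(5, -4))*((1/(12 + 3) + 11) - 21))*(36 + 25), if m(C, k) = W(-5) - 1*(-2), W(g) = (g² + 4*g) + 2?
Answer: -45445/3 ≈ -15148.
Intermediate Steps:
W(g) = 2 + g² + 4*g
m(C, k) = 9 (m(C, k) = (2 + (-5)² + 4*(-5)) - 1*(-2) = (2 + 25 - 20) + 2 = 7 + 2 = 9)
((16 + m(5, -4))*((1/(12 + 3) + 11) - 21))*(36 + 25) = ((16 + 9)*((1/(12 + 3) + 11) - 21))*(36 + 25) = (25*((1/15 + 11) - 21))*61 = (25*(166/15 - 21))*61 = (25*(-149/15))*61 = -745/3*61 = -45445/3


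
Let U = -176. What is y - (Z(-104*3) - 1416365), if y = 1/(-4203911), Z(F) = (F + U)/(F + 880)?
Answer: 422753597088065/298477681 ≈ 1.4164e+6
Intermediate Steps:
Z(F) = (-176 + F)/(880 + F) (Z(F) = (F - 176)/(F + 880) = (-176 + F)/(880 + F))
y = -1/4203911 ≈ -2.3787e-7
y - (Z(-104*3) - 1416365) = -1/4203911 - ((-176 - 104*3)/(880 - 104*3) - 1416365) = -1/4203911 - ((-176 - 312)/(880 - 312) - 1416365) = -1/4203911 - (-488/568 - 1416365) = -1/4203911 - ((1/568)*(-488) - 1416365) = -1/4203911 - (-61/71 - 1416365) = -1/4203911 - 1*(-100561976/71) = -1/4203911 + 100561976/71 = 422753597088065/298477681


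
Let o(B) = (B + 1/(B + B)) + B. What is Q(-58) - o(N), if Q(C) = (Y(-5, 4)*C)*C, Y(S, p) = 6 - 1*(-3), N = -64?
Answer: 3891713/128 ≈ 30404.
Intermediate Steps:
Y(S, p) = 9 (Y(S, p) = 6 + 3 = 9)
o(B) = 1/(2*B) + 2*B (o(B) = (B + 1/(2*B)) + B = 1/(2*B) + 2*B)
Q(C) = 9*C**2 (Q(C) = (9*C)*C = 9*C**2)
Q(-58) - o(N) = 9*(-58)**2 - ((1/2)/(-64) + 2*(-64)) = 9*3364 - ((1/2)*(-1/64) - 128) = 30276 - (-1/128 - 128) = 30276 - 1*(-16385/128) = 30276 + 16385/128 = 3891713/128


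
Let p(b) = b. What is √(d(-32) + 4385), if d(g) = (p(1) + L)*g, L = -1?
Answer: √4385 ≈ 66.219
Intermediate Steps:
d(g) = 0 (d(g) = (1 - 1)*g = 0*g = 0)
√(d(-32) + 4385) = √(0 + 4385) = √4385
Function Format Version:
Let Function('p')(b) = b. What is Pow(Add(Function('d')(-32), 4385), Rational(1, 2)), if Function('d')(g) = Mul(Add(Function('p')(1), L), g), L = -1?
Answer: Pow(4385, Rational(1, 2)) ≈ 66.219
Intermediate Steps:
Function('d')(g) = 0 (Function('d')(g) = Mul(Add(1, -1), g) = Mul(0, g) = 0)
Pow(Add(Function('d')(-32), 4385), Rational(1, 2)) = Pow(Add(0, 4385), Rational(1, 2)) = Pow(4385, Rational(1, 2))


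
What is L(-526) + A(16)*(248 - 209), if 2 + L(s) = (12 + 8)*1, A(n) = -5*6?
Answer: -1152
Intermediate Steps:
A(n) = -30
L(s) = 18 (L(s) = -2 + (12 + 8)*1 = -2 + 20*1 = -2 + 20 = 18)
L(-526) + A(16)*(248 - 209) = 18 - 30*(248 - 209) = 18 - 30*39 = 18 - 1170 = -1152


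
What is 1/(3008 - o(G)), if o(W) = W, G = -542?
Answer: 1/3550 ≈ 0.00028169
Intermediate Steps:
1/(3008 - o(G)) = 1/(3008 - 1*(-542)) = 1/(3008 + 542) = 1/3550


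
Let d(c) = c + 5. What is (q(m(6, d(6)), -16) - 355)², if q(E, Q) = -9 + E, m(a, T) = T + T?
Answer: 116964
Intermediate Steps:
d(c) = 5 + c
m(a, T) = 2*T
(q(m(6, d(6)), -16) - 355)² = ((-9 + 2*(5 + 6)) - 355)² = ((-9 + 2*11) - 355)² = ((-9 + 22) - 355)² = (13 - 355)² = (-342)² = 116964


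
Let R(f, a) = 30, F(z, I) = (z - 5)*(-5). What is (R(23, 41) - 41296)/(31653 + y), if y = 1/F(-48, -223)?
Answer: -5467745/4194023 ≈ -1.3037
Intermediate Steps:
F(z, I) = 25 - 5*z (F(z, I) = (-5 + z)*(-5) = 25 - 5*z)
y = 1/265 (y = 1/(25 - 5*(-48)) = 1/(25 + 240) = 1/265 ≈ 0.0037736)
(R(23, 41) - 41296)/(31653 + y) = (30 - 41296)/(31653 + 1/265) = -41266/8388046/265 = -41266*265/8388046 = -5467745/4194023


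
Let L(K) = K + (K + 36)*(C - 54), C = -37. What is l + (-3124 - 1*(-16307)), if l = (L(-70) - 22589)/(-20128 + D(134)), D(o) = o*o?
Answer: 28653041/2172 ≈ 13192.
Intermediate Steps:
D(o) = o**2
L(K) = -3276 - 90*K (L(K) = K + (K + 36)*(-37 - 54) = K + (36 + K)*(-91) = K + (-3276 - 91*K) = -3276 - 90*K)
l = 19565/2172 (l = ((-3276 - 90*(-70)) - 22589)/(-20128 + 134**2) = ((-3276 + 6300) - 22589)/(-20128 + 17956) = (3024 - 22589)/(-2172) = -19565*(-1/2172) = 19565/2172 ≈ 9.0078)
l + (-3124 - 1*(-16307)) = 19565/2172 + (-3124 - 1*(-16307)) = 19565/2172 + (-3124 + 16307) = 19565/2172 + 13183 = 28653041/2172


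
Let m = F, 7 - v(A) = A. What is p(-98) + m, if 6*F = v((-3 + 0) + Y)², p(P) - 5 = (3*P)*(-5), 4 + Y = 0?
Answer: 4523/3 ≈ 1507.7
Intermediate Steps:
Y = -4 (Y = -4 + 0 = -4)
v(A) = 7 - A
p(P) = 5 - 15*P (p(P) = 5 + (3*P)*(-5) = 5 - 15*P)
F = 98/3 (F = (7 - ((-3 + 0) - 4))²/6 = (7 - (-3 - 4))²/6 = (7 - 1*(-7))²/6 = (7 + 7)²/6 = (⅙)*14² = (⅙)*196 = 98/3 ≈ 32.667)
m = 98/3 ≈ 32.667
p(-98) + m = (5 - 15*(-98)) + 98/3 = (5 + 1470) + 98/3 = 1475 + 98/3 = 4523/3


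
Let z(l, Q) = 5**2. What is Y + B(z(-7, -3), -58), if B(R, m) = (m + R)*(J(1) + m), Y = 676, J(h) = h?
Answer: 2557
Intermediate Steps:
z(l, Q) = 25
B(R, m) = (1 + m)*(R + m) (B(R, m) = (m + R)*(1 + m) = (R + m)*(1 + m) = (1 + m)*(R + m))
Y + B(z(-7, -3), -58) = 676 + (25 - 58 + (-58)**2 + 25*(-58)) = 676 + (25 - 58 + 3364 - 1450) = 676 + 1881 = 2557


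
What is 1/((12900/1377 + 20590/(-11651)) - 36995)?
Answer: -5347809/197801545465 ≈ -2.7036e-5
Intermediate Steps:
1/((12900/1377 + 20590/(-11651)) - 36995) = 1/((12900*(1/1377) + 20590*(-1/11651)) - 36995) = 1/((4300/459 - 20590/11651) - 36995) = 1/(40648490/5347809 - 36995) = 1/(-197801545465/5347809) = -5347809/197801545465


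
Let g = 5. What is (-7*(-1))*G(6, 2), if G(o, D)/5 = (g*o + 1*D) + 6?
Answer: 1330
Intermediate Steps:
G(o, D) = 30 + 5*D + 25*o (G(o, D) = 5*((5*o + 1*D) + 6) = 5*((5*o + D) + 6) = 5*((D + 5*o) + 6) = 5*(6 + D + 5*o) = 30 + 5*D + 25*o)
(-7*(-1))*G(6, 2) = (-7*(-1))*(30 + 5*2 + 25*6) = 7*(30 + 10 + 150) = 7*190 = 1330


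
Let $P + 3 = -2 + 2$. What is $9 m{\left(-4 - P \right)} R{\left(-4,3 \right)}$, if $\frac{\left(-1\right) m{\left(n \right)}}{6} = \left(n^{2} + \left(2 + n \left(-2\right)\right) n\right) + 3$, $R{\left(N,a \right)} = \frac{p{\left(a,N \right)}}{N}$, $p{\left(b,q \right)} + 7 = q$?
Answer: $0$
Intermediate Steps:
$P = -3$ ($P = -3 + \left(-2 + 2\right) = -3 + 0 = -3$)
$p{\left(b,q \right)} = -7 + q$
$R{\left(N,a \right)} = \frac{-7 + N}{N}$
$m{\left(n \right)} = -18 - 6 n^{2} - 6 n \left(2 - 2 n\right)$ ($m{\left(n \right)} = - 6 \left(\left(n^{2} + \left(2 + n \left(-2\right)\right) n\right) + 3\right) = - 6 \left(\left(n^{2} + \left(2 - 2 n\right) n\right) + 3\right) = - 6 \left(\left(n^{2} + n \left(2 - 2 n\right)\right) + 3\right) = - 6 \left(3 + n^{2} + n \left(2 - 2 n\right)\right) = -18 - 6 n^{2} - 6 n \left(2 - 2 n\right)$)
$9 m{\left(-4 - P \right)} R{\left(-4,3 \right)} = 9 \left(-18 - 12 \left(-4 - -3\right) + 6 \left(-4 - -3\right)^{2}\right) \frac{-7 - 4}{-4} = 9 \left(-18 - 12 \left(-4 + 3\right) + 6 \left(-4 + 3\right)^{2}\right) \left(\left(- \frac{1}{4}\right) \left(-11\right)\right) = 9 \left(-18 - -12 + 6 \left(-1\right)^{2}\right) \frac{11}{4} = 9 \left(-18 + 12 + 6 \cdot 1\right) \frac{11}{4} = 9 \left(-18 + 12 + 6\right) \frac{11}{4} = 9 \cdot 0 \cdot \frac{11}{4} = 0 \cdot \frac{11}{4} = 0$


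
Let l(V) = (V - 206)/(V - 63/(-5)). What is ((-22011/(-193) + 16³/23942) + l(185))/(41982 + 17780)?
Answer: 260479685345/136417412436968 ≈ 0.0019094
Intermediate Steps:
l(V) = (-206 + V)/(63/5 + V) (l(V) = (-206 + V)/(V - 63*(-⅕)) = (-206 + V)/(V + 63/5) = (-206 + V)/(63/5 + V))
((-22011/(-193) + 16³/23942) + l(185))/(41982 + 17780) = ((-22011/(-193) + 16³/23942) + 5*(-206 + 185)/(63 + 5*185))/(41982 + 17780) = ((-22011*(-1/193) + 4096*(1/23942)) + 5*(-21)/(63 + 925))/59762 = ((22011/193 + 2048/11971) + 5*(-21)/988)*(1/59762) = (263888945/2310403 + 5*(1/988)*(-21))*(1/59762) = (263888945/2310403 - 105/988)*(1/59762) = (260479685345/2282678164)*(1/59762) = 260479685345/136417412436968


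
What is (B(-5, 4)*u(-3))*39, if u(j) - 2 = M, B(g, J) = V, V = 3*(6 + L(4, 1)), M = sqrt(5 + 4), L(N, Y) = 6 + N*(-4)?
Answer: -2340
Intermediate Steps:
L(N, Y) = 6 - 4*N
M = 3 (M = sqrt(9) = 3)
V = -12 (V = 3*(6 + (6 - 4*4)) = 3*(6 + (6 - 16)) = 3*(6 - 10) = 3*(-4) = -12)
B(g, J) = -12
u(j) = 5 (u(j) = 2 + 3 = 5)
(B(-5, 4)*u(-3))*39 = -12*5*39 = -60*39 = -2340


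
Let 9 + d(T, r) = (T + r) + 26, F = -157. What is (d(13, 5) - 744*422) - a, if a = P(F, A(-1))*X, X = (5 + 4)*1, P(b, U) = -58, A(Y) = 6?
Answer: -313411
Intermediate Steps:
X = 9 (X = 9*1 = 9)
d(T, r) = 17 + T + r (d(T, r) = -9 + ((T + r) + 26) = -9 + (26 + T + r) = 17 + T + r)
a = -522 (a = -58*9 = -522)
(d(13, 5) - 744*422) - a = ((17 + 13 + 5) - 744*422) - 1*(-522) = (35 - 313968) + 522 = -313933 + 522 = -313411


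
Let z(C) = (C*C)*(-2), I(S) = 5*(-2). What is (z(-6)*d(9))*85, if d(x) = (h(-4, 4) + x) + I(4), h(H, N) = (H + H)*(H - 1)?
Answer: -238680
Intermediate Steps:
h(H, N) = 2*H*(-1 + H) (h(H, N) = (2*H)*(-1 + H) = 2*H*(-1 + H))
I(S) = -10
d(x) = 30 + x (d(x) = (2*(-4)*(-1 - 4) + x) - 10 = (2*(-4)*(-5) + x) - 10 = (40 + x) - 10 = 30 + x)
z(C) = -2*C² (z(C) = C²*(-2) = -2*C²)
(z(-6)*d(9))*85 = ((-2*(-6)²)*(30 + 9))*85 = (-2*36*39)*85 = -72*39*85 = -2808*85 = -238680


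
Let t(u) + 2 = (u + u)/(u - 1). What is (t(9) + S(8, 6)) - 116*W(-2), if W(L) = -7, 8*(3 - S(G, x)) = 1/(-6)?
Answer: 39133/48 ≈ 815.27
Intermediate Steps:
S(G, x) = 145/48 (S(G, x) = 3 - ⅛/(-6) = 3 - ⅛*(-⅙) = 3 + 1/48 = 145/48)
t(u) = -2 + 2*u/(-1 + u) (t(u) = -2 + (u + u)/(u - 1) = -2 + (2*u)/(-1 + u) = -2 + 2*u/(-1 + u))
(t(9) + S(8, 6)) - 116*W(-2) = (2/(-1 + 9) + 145/48) - 116*(-7) = (2/8 + 145/48) + 812 = (2*(⅛) + 145/48) + 812 = (¼ + 145/48) + 812 = 157/48 + 812 = 39133/48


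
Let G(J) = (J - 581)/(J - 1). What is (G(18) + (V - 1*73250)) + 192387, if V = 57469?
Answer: 3001739/17 ≈ 1.7657e+5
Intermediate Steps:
G(J) = (-581 + J)/(-1 + J)
(G(18) + (V - 1*73250)) + 192387 = ((-581 + 18)/(-1 + 18) + (57469 - 1*73250)) + 192387 = (-563/17 + (57469 - 73250)) + 192387 = ((1/17)*(-563) - 15781) + 192387 = (-563/17 - 15781) + 192387 = -268840/17 + 192387 = 3001739/17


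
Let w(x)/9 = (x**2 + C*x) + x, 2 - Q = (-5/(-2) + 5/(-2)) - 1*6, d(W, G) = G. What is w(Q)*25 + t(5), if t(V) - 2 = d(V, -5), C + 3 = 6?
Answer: 21597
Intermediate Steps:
C = 3 (C = -3 + 6 = 3)
t(V) = -3 (t(V) = 2 - 5 = -3)
Q = 8 (Q = 2 - ((-5/(-2) + 5/(-2)) - 1*6) = 2 - ((-5*(-1/2) + 5*(-1/2)) - 6) = 2 - ((5/2 - 5/2) - 6) = 2 - (0 - 6) = 2 - 1*(-6) = 2 + 6 = 8)
w(x) = 9*x**2 + 36*x (w(x) = 9*((x**2 + 3*x) + x) = 9*(x**2 + 4*x) = 9*x**2 + 36*x)
w(Q)*25 + t(5) = (9*8*(4 + 8))*25 - 3 = (9*8*12)*25 - 3 = 864*25 - 3 = 21600 - 3 = 21597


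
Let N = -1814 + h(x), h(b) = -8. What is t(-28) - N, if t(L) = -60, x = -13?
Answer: 1762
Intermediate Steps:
N = -1822 (N = -1814 - 8 = -1822)
t(-28) - N = -60 - 1*(-1822) = -60 + 1822 = 1762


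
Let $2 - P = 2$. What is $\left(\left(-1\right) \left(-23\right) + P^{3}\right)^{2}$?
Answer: $529$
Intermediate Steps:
$P = 0$ ($P = 2 - 2 = 0$)
$\left(\left(-1\right) \left(-23\right) + P^{3}\right)^{2} = \left(\left(-1\right) \left(-23\right) + 0^{3}\right)^{2} = \left(23 + 0\right)^{2} = 23^{2} = 529$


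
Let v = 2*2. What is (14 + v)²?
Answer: 324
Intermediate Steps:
v = 4
(14 + v)² = (14 + 4)² = 18² = 324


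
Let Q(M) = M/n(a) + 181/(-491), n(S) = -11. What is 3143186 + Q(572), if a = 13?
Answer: 1543278613/491 ≈ 3.1431e+6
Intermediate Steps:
Q(M) = -181/491 - M/11 (Q(M) = M/(-11) + 181/(-491) = M*(-1/11) + 181*(-1/491) = -M/11 - 181/491 = -181/491 - M/11)
3143186 + Q(572) = 3143186 + (-181/491 - 1/11*572) = 3143186 + (-181/491 - 52) = 3143186 - 25713/491 = 1543278613/491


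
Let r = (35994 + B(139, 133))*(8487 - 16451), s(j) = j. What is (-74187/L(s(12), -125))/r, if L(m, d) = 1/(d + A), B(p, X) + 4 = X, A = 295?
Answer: 2101965/47947262 ≈ 0.043839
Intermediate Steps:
B(p, X) = -4 + X
r = -287683572 (r = (35994 + (-4 + 133))*(8487 - 16451) = (35994 + 129)*(-7964) = 36123*(-7964) = -287683572)
L(m, d) = 1/(295 + d) (L(m, d) = 1/(d + 295) = 1/(295 + d))
(-74187/L(s(12), -125))/r = -74187/(1/(295 - 125))/(-287683572) = -74187/(1/170)*(-1/287683572) = -74187/1/170*(-1/287683572) = -74187*170*(-1/287683572) = -12611790*(-1/287683572) = 2101965/47947262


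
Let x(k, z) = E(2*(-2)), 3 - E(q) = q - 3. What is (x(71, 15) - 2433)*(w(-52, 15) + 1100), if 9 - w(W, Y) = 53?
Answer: -2558688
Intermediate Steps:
w(W, Y) = -44 (w(W, Y) = 9 - 1*53 = 9 - 53 = -44)
E(q) = 6 - q (E(q) = 3 - (q - 3) = 3 - (-3 + q) = 3 + (3 - q) = 6 - q)
x(k, z) = 10 (x(k, z) = 6 - 2*(-2) = 6 - 1*(-4) = 6 + 4 = 10)
(x(71, 15) - 2433)*(w(-52, 15) + 1100) = (10 - 2433)*(-44 + 1100) = -2423*1056 = -2558688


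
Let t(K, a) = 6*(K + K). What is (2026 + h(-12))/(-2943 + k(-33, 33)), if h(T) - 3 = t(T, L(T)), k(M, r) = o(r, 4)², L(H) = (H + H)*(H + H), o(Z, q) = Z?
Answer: -1885/1854 ≈ -1.0167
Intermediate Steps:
L(H) = 4*H² (L(H) = (2*H)*(2*H) = 4*H²)
k(M, r) = r²
t(K, a) = 12*K (t(K, a) = 6*(2*K) = 12*K)
h(T) = 3 + 12*T
(2026 + h(-12))/(-2943 + k(-33, 33)) = (2026 + (3 + 12*(-12)))/(-2943 + 33²) = (2026 + (3 - 144))/(-2943 + 1089) = (2026 - 141)/(-1854) = 1885*(-1/1854) = -1885/1854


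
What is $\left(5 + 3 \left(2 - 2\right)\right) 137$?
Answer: $685$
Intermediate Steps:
$\left(5 + 3 \left(2 - 2\right)\right) 137 = \left(5 + 3 \cdot 0\right) 137 = \left(5 + 0\right) 137 = 5 \cdot 137 = 685$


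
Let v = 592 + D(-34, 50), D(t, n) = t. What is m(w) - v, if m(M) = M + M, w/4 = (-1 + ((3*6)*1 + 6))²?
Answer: 3674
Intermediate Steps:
v = 558 (v = 592 - 34 = 558)
w = 2116 (w = 4*(-1 + ((3*6)*1 + 6))² = 4*(-1 + (18*1 + 6))² = 4*(-1 + (18 + 6))² = 4*(-1 + 24)² = 4*23² = 4*529 = 2116)
m(M) = 2*M
m(w) - v = 2*2116 - 1*558 = 4232 - 558 = 3674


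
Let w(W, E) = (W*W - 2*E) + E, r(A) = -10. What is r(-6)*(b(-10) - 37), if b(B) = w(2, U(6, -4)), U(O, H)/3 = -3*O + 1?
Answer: -180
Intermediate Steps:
U(O, H) = 3 - 9*O (U(O, H) = 3*(-3*O + 1) = 3*(1 - 3*O) = 3 - 9*O)
w(W, E) = W² - E (w(W, E) = (W² - 2*E) + E = W² - E)
b(B) = 55 (b(B) = 2² - (3 - 9*6) = 4 - (3 - 54) = 4 - 1*(-51) = 4 + 51 = 55)
r(-6)*(b(-10) - 37) = -10*(55 - 37) = -10*18 = -180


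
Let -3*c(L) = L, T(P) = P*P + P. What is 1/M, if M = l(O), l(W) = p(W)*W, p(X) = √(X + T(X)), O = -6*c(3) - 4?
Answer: √2/8 ≈ 0.17678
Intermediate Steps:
T(P) = P + P² (T(P) = P² + P = P + P²)
c(L) = -L/3
O = 2 (O = -(-2)*3 - 4 = -6*(-1) - 4 = 6 - 4 = 2)
p(X) = √(X + X*(1 + X))
l(W) = W*√(W*(2 + W)) (l(W) = √(W*(2 + W))*W = W*√(W*(2 + W)))
M = 4*√2 (M = 2*√(2*(2 + 2)) = 2*√(2*4) = 2*√8 = 2*(2*√2) = 4*√2 ≈ 5.6569)
1/M = 1/(4*√2) = √2/8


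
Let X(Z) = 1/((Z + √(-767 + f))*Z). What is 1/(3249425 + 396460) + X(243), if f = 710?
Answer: 1234997/71831226270 - I*√57/14362758 ≈ 1.7193e-5 - 5.2565e-7*I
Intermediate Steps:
X(Z) = 1/(Z*(Z + I*√57)) (X(Z) = 1/((Z + √(-767 + 710))*Z) = 1/((Z + √(-57))*Z) = 1/((Z + I*√57)*Z) = 1/(Z*(Z + I*√57)))
1/(3249425 + 396460) + X(243) = 1/(3249425 + 396460) + 1/(243*(243 + I*√57)) = 1/3645885 + 1/(243*(243 + I*√57))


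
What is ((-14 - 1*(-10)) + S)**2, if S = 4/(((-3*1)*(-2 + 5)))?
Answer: 1600/81 ≈ 19.753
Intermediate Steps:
S = -4/9 (S = 4/((-3*3)) = 4/(-9) = 4*(-1/9) = -4/9 ≈ -0.44444)
((-14 - 1*(-10)) + S)**2 = ((-14 - 1*(-10)) - 4/9)**2 = ((-14 + 10) - 4/9)**2 = (-4 - 4/9)**2 = (-40/9)**2 = 1600/81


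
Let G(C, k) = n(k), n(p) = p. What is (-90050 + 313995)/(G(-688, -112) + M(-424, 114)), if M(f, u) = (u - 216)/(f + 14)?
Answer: -45908725/22909 ≈ -2004.0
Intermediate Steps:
G(C, k) = k
M(f, u) = (-216 + u)/(14 + f)
(-90050 + 313995)/(G(-688, -112) + M(-424, 114)) = (-90050 + 313995)/(-112 + (-216 + 114)/(14 - 424)) = 223945/(-112 - 102/(-410)) = 223945/(-112 - 1/410*(-102)) = 223945/(-112 + 51/205) = 223945/(-22909/205) = 223945*(-205/22909) = -45908725/22909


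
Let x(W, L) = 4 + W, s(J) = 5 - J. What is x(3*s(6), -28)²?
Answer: 1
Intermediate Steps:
x(3*s(6), -28)² = (4 + 3*(5 - 1*6))² = (4 + 3*(5 - 6))² = (4 + 3*(-1))² = (4 - 3)² = 1² = 1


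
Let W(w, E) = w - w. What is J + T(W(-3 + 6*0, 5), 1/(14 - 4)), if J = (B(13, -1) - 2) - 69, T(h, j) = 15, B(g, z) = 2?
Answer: -54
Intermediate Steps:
W(w, E) = 0
J = -69 (J = (2 - 2) - 69 = 0 - 69 = -69)
J + T(W(-3 + 6*0, 5), 1/(14 - 4)) = -69 + 15 = -54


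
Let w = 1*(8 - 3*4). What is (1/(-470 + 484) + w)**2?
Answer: 3025/196 ≈ 15.434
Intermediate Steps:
w = -4 (w = 1*(8 - 12) = 1*(-4) = -4)
(1/(-470 + 484) + w)**2 = (1/(-470 + 484) - 4)**2 = (1/14 - 4)**2 = (-55/14)**2 = 3025/196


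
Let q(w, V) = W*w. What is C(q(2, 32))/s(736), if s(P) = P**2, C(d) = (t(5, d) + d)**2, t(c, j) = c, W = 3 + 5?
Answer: 441/541696 ≈ 0.00081411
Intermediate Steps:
W = 8
q(w, V) = 8*w
C(d) = (5 + d)**2
C(q(2, 32))/s(736) = (5 + 8*2)**2/(736**2) = (5 + 16)**2/541696 = 21**2*(1/541696) = 441*(1/541696) = 441/541696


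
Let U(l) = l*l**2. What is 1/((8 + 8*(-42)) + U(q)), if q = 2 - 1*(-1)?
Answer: -1/301 ≈ -0.0033223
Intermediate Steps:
q = 3 (q = 2 + 1 = 3)
U(l) = l**3
1/((8 + 8*(-42)) + U(q)) = 1/((8 + 8*(-42)) + 3**3) = 1/((8 - 336) + 27) = 1/(-328 + 27) = 1/(-301) = -1/301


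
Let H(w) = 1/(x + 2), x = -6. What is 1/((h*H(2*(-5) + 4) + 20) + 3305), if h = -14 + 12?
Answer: 2/6651 ≈ 0.00030071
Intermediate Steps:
H(w) = -1/4 (H(w) = 1/(-6 + 2) = 1/(-4) = -1/4)
h = -2
1/((h*H(2*(-5) + 4) + 20) + 3305) = 1/((-2*(-1/4) + 20) + 3305) = 1/((1/2 + 20) + 3305) = 1/(41/2 + 3305) = 1/(6651/2) = 2/6651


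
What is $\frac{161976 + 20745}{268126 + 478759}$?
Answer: $\frac{182721}{746885} \approx 0.24464$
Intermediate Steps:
$\frac{161976 + 20745}{268126 + 478759} = \frac{182721}{746885}$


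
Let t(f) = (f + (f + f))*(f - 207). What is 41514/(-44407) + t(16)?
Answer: -37014990/4037 ≈ -9168.9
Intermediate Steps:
t(f) = 3*f*(-207 + f) (t(f) = (f + 2*f)*(-207 + f) = (3*f)*(-207 + f) = 3*f*(-207 + f))
41514/(-44407) + t(16) = 41514/(-44407) + 3*16*(-207 + 16) = 41514*(-1/44407) + 3*16*(-191) = -3774/4037 - 9168 = -37014990/4037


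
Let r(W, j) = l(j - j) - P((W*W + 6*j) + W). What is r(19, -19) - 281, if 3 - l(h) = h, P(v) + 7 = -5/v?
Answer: -72081/266 ≈ -270.98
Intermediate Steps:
P(v) = -7 - 5/v
l(h) = 3 - h
r(W, j) = 10 + 5/(W + W² + 6*j) (r(W, j) = (3 - (j - j)) - (-7 - 5/((W*W + 6*j) + W)) = (3 - 1*0) - (-7 - 5/((W² + 6*j) + W)) = (3 + 0) - (-7 - 5/(W + W² + 6*j)) = 3 + (7 + 5/(W + W² + 6*j)) = 10 + 5/(W + W² + 6*j))
r(19, -19) - 281 = (10 + 5/(19 + 19² + 6*(-19))) - 281 = (10 + 5/(19 + 361 - 114)) - 281 = (10 + 5/266) - 281 = 2665/266 - 281 = -72081/266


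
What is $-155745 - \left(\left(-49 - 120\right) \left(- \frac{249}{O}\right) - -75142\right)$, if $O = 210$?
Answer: $- \frac{16176117}{70} \approx -2.3109 \cdot 10^{5}$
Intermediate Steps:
$-155745 - \left(\left(-49 - 120\right) \left(- \frac{249}{O}\right) - -75142\right) = -155745 - \left(\left(-49 - 120\right) \left(- \frac{249}{210}\right) - -75142\right) = -155745 - \left(- 169 \left(\left(-249\right) \frac{1}{210}\right) + 75142\right) = -155745 - \left(\left(-169\right) \left(- \frac{83}{70}\right) + 75142\right) = -155745 - \left(\frac{14027}{70} + 75142\right) = -155745 - \frac{5273967}{70} = - \frac{16176117}{70}$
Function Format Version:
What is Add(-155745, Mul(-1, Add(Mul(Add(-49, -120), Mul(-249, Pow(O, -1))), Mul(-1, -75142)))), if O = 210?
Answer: Rational(-16176117, 70) ≈ -2.3109e+5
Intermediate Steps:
Add(-155745, Mul(-1, Add(Mul(Add(-49, -120), Mul(-249, Pow(O, -1))), Mul(-1, -75142)))) = Add(-155745, Mul(-1, Add(Mul(Add(-49, -120), Mul(-249, Pow(210, -1))), Mul(-1, -75142)))) = Add(-155745, Mul(-1, Add(Mul(-169, Mul(-249, Rational(1, 210))), 75142))) = Add(-155745, Mul(-1, Add(Mul(-169, Rational(-83, 70)), 75142))) = Add(-155745, Mul(-1, Add(Rational(14027, 70), 75142))) = Add(-155745, Mul(-1, Rational(5273967, 70))) = Add(-155745, Rational(-5273967, 70)) = Rational(-16176117, 70)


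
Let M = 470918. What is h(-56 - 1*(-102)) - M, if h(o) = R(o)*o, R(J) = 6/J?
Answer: -470912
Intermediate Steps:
h(o) = 6 (h(o) = (6/o)*o = 6)
h(-56 - 1*(-102)) - M = 6 - 1*470918 = 6 - 470918 = -470912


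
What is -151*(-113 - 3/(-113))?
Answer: 1927666/113 ≈ 17059.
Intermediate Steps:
-151*(-113 - 3/(-113)) = -151*(-113 - 3*(-1/113)) = -151*(-113 + 3/113) = -151*(-12766/113) = 1927666/113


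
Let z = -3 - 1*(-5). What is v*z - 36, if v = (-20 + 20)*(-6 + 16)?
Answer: -36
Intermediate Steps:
v = 0 (v = 0*10 = 0)
z = 2 (z = -3 + 5 = 2)
v*z - 36 = 0*2 - 36 = 0 - 36 = -36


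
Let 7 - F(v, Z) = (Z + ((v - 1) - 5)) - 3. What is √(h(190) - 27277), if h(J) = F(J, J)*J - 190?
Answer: I*√96627 ≈ 310.85*I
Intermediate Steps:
F(v, Z) = 16 - Z - v (F(v, Z) = 7 - ((Z + ((v - 1) - 5)) - 3) = 7 - ((Z + ((-1 + v) - 5)) - 3) = 7 - ((Z + (-6 + v)) - 3) = 7 - ((-6 + Z + v) - 3) = 7 - (-9 + Z + v) = 7 + (9 - Z - v) = 16 - Z - v)
h(J) = -190 + J*(16 - 2*J) (h(J) = (16 - J - J)*J - 190 = (16 - 2*J)*J - 190 = J*(16 - 2*J) - 190 = -190 + J*(16 - 2*J))
√(h(190) - 27277) = √((-190 - 2*190*(-8 + 190)) - 27277) = √((-190 - 2*190*182) - 27277) = √((-190 - 69160) - 27277) = √(-69350 - 27277) = √(-96627) = I*√96627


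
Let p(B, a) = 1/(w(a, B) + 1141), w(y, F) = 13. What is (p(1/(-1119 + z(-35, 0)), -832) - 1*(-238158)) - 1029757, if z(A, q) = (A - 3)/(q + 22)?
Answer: -913505245/1154 ≈ -7.9160e+5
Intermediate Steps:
z(A, q) = (-3 + A)/(22 + q)
p(B, a) = 1/1154 (p(B, a) = 1/(13 + 1141) = 1/1154)
(p(1/(-1119 + z(-35, 0)), -832) - 1*(-238158)) - 1029757 = (1/1154 - 1*(-238158)) - 1029757 = (1/1154 + 238158) - 1029757 = 274834333/1154 - 1029757 = -913505245/1154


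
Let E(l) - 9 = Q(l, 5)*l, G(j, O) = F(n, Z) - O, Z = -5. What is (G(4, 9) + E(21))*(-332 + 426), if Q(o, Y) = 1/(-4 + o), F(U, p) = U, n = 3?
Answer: 6768/17 ≈ 398.12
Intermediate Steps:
G(j, O) = 3 - O
E(l) = 9 + l/(-4 + l)
(G(4, 9) + E(21))*(-332 + 426) = ((3 - 1*9) + 2*(-18 + 5*21)/(-4 + 21))*(-332 + 426) = ((3 - 9) + 2*(-18 + 105)/17)*94 = (-6 + 2*(1/17)*87)*94 = (-6 + 174/17)*94 = (72/17)*94 = 6768/17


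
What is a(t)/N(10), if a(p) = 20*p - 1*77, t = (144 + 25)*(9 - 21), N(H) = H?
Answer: -40637/10 ≈ -4063.7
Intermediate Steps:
t = -2028 (t = 169*(-12) = -2028)
a(p) = -77 + 20*p (a(p) = 20*p - 77 = -77 + 20*p)
a(t)/N(10) = (-77 + 20*(-2028))/10 = (-77 - 40560)*(1/10) = -40637*1/10 = -40637/10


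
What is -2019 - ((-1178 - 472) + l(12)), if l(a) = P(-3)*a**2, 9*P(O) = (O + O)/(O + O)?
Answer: -385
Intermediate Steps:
P(O) = 1/9 (P(O) = ((O + O)/(O + O))/9 = ((2*O)/((2*O)))/9 = ((2*O)*(1/(2*O)))/9 = (1/9)*1 = 1/9)
l(a) = a**2/9
-2019 - ((-1178 - 472) + l(12)) = -2019 - ((-1178 - 472) + (1/9)*12**2) = -2019 - (-1650 + (1/9)*144) = -2019 - (-1650 + 16) = -2019 - 1*(-1634) = -2019 + 1634 = -385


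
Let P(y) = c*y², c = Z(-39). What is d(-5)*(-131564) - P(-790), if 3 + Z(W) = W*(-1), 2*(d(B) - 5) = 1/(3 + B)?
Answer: -23092529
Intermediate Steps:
d(B) = 5 + 1/(2*(3 + B))
Z(W) = -3 - W (Z(W) = -3 + W*(-1) = -3 - W)
c = 36 (c = -3 - 1*(-39) = -3 + 39 = 36)
P(y) = 36*y²
d(-5)*(-131564) - P(-790) = ((31 + 10*(-5))/(2*(3 - 5)))*(-131564) - 36*(-790)² = ((½)*(31 - 50)/(-2))*(-131564) - 36*624100 = ((½)*(-½)*(-19))*(-131564) - 1*22467600 = (19/4)*(-131564) - 22467600 = -624929 - 22467600 = -23092529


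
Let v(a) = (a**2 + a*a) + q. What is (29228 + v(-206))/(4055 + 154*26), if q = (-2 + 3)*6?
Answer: 114106/8059 ≈ 14.159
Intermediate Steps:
q = 6 (q = 1*6 = 6)
v(a) = 6 + 2*a**2 (v(a) = (a**2 + a*a) + 6 = (a**2 + a**2) + 6 = 2*a**2 + 6 = 6 + 2*a**2)
(29228 + v(-206))/(4055 + 154*26) = (29228 + (6 + 2*(-206)**2))/(4055 + 154*26) = (29228 + (6 + 2*42436))/(4055 + 4004) = (29228 + (6 + 84872))/8059 = (29228 + 84878)*(1/8059) = 114106*(1/8059) = 114106/8059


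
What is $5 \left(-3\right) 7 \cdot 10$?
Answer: $-1050$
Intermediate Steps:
$5 \left(-3\right) 7 \cdot 10 = \left(-15\right) 7 \cdot 10 = \left(-105\right) 10 = -1050$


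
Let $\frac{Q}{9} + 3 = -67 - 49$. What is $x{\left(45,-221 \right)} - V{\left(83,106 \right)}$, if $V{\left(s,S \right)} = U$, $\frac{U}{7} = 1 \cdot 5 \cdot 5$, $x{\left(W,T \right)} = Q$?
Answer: $-1246$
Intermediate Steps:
$Q = -1071$ ($Q = -27 + 9 \left(-67 - 49\right) = -27 + 9 \left(-116\right) = -27 - 1044 = -1071$)
$x{\left(W,T \right)} = -1071$
$U = 175$ ($U = 7 \cdot 1 \cdot 5 \cdot 5 = 7 \cdot 5 \cdot 5 = 7 \cdot 25 = 175$)
$V{\left(s,S \right)} = 175$
$x{\left(45,-221 \right)} - V{\left(83,106 \right)} = -1071 - 175 = -1246$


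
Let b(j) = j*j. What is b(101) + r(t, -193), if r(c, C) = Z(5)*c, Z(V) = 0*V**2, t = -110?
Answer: 10201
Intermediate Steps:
Z(V) = 0
r(c, C) = 0 (r(c, C) = 0*c = 0)
b(j) = j**2
b(101) + r(t, -193) = 101**2 + 0 = 10201 + 0 = 10201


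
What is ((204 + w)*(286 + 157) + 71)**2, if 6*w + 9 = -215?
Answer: 49156654369/9 ≈ 5.4619e+9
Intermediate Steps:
w = -112/3 (w = -3/2 + (1/6)*(-215) = -3/2 - 215/6 = -112/3 ≈ -37.333)
((204 + w)*(286 + 157) + 71)**2 = ((204 - 112/3)*(286 + 157) + 71)**2 = ((500/3)*443 + 71)**2 = (221500/3 + 71)**2 = (221713/3)**2 = 49156654369/9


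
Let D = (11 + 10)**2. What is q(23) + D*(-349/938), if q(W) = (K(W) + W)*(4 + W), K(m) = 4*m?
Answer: 394083/134 ≈ 2940.9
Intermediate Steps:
D = 441 (D = 21**2 = 441)
q(W) = 5*W*(4 + W) (q(W) = (4*W + W)*(4 + W) = (5*W)*(4 + W) = 5*W*(4 + W))
q(23) + D*(-349/938) = 5*23*(4 + 23) + 441*(-349/938) = 5*23*27 + 441*(-349*1/938) = 3105 + 441*(-349/938) = 3105 - 21987/134 = 394083/134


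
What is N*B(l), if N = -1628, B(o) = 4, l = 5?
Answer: -6512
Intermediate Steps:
N*B(l) = -1628*4 = -6512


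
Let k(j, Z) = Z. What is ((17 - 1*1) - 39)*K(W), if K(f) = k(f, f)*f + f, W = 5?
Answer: -690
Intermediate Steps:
K(f) = f + f² (K(f) = f*f + f = f² + f = f + f²)
((17 - 1*1) - 39)*K(W) = ((17 - 1*1) - 39)*(5*(1 + 5)) = ((17 - 1) - 39)*(5*6) = (16 - 39)*30 = -23*30 = -690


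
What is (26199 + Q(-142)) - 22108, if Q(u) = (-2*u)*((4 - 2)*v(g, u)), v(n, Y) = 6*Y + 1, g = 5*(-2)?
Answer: -479277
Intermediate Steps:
g = -10
v(n, Y) = 1 + 6*Y
Q(u) = -2*u*(2 + 12*u) (Q(u) = (-2*u)*((4 - 2)*(1 + 6*u)) = (-2*u)*(2*(1 + 6*u)) = (-2*u)*(2 + 12*u) = -2*u*(2 + 12*u))
(26199 + Q(-142)) - 22108 = (26199 - 4*(-142)*(1 + 6*(-142))) - 22108 = (26199 - 4*(-142)*(1 - 852)) - 22108 = (26199 - 4*(-142)*(-851)) - 22108 = (26199 - 483368) - 22108 = -457169 - 22108 = -479277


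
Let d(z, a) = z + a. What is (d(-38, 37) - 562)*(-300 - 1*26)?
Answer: 183538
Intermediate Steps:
d(z, a) = a + z
(d(-38, 37) - 562)*(-300 - 1*26) = ((37 - 38) - 562)*(-300 - 1*26) = (-1 - 562)*(-300 - 26) = -563*(-326) = 183538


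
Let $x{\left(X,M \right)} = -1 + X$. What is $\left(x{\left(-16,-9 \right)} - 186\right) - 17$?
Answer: $-220$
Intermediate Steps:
$\left(x{\left(-16,-9 \right)} - 186\right) - 17 = \left(\left(-1 - 16\right) - 186\right) - 17 = \left(-17 - 186\right) - 17 = -203 - 17 = -220$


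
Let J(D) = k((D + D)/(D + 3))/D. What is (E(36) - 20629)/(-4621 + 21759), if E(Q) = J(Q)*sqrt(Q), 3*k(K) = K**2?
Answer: -3486269/2896322 ≈ -1.2037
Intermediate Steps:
k(K) = K**2/3
J(D) = 4*D/(3*(3 + D)**2) (J(D) = (((D + D)/(D + 3))**2/3)/D = (((2*D)/(3 + D))**2/3)/D = ((2*D/(3 + D))**2/3)/D = ((4*D**2/(3 + D)**2)/3)/D = (4*D**2/(3*(3 + D)**2))/D = 4*D/(3*(3 + D)**2))
E(Q) = 4*Q**(3/2)/(3*(3 + Q)**2) (E(Q) = (4*Q/(3*(3 + Q)**2))*sqrt(Q) = 4*Q**(3/2)/(3*(3 + Q)**2))
(E(36) - 20629)/(-4621 + 21759) = (4*36**(3/2)/(3*(3 + 36)**2) - 20629)/(-4621 + 21759) = ((4/3)*216/39**2 - 20629)/17138 = ((4/3)*216*(1/1521) - 20629)*(1/17138) = (32/169 - 20629)*(1/17138) = -3486269/169*1/17138 = -3486269/2896322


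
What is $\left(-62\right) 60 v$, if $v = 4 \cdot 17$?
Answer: $-252960$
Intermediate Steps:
$v = 68$
$\left(-62\right) 60 v = \left(-62\right) 60 \cdot 68 = \left(-3720\right) 68 = -252960$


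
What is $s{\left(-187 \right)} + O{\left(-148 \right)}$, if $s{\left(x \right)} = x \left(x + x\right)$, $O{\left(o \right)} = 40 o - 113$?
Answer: $63905$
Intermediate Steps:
$O{\left(o \right)} = -113 + 40 o$
$s{\left(x \right)} = 2 x^{2}$ ($s{\left(x \right)} = x 2 x = 2 x^{2}$)
$s{\left(-187 \right)} + O{\left(-148 \right)} = 2 \left(-187\right)^{2} + \left(-113 + 40 \left(-148\right)\right) = 2 \cdot 34969 - 6033 = 69938 - 6033 = 63905$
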